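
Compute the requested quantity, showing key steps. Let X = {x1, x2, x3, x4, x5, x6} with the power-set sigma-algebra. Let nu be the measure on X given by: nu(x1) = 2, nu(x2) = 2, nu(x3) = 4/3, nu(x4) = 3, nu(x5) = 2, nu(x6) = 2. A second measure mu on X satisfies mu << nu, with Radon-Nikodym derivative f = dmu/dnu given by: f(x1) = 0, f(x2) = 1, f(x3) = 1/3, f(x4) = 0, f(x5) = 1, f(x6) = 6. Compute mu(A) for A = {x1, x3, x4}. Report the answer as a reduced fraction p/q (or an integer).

By the defining property of the Radon-Nikodym derivative, for every measurable set A,
  mu(A) = integral_A f dnu.
Since nu is a discrete measure concentrated on the atoms of X, the integral over A reduces to the sum
  mu(A) = sum_{x in A} f(x) * nu({x}).
Computing each term:
  x1: f(x1) * nu(x1) = 0 * 2 = 0.
  x3: f(x3) * nu(x3) = 1/3 * 4/3 = 4/9.
  x4: f(x4) * nu(x4) = 0 * 3 = 0.
Summing: mu(A) = 0 + 4/9 + 0 = 4/9.

4/9


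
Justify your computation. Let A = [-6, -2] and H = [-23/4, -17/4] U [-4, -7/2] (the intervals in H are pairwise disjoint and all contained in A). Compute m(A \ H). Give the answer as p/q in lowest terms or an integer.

The ambient interval has length m(A) = -2 - (-6) = 4.
Since the holes are disjoint and sit inside A, by finite additivity
  m(H) = sum_i (b_i - a_i), and m(A \ H) = m(A) - m(H).
Computing the hole measures:
  m(H_1) = -17/4 - (-23/4) = 3/2.
  m(H_2) = -7/2 - (-4) = 1/2.
Summed: m(H) = 3/2 + 1/2 = 2.
So m(A \ H) = 4 - 2 = 2.

2


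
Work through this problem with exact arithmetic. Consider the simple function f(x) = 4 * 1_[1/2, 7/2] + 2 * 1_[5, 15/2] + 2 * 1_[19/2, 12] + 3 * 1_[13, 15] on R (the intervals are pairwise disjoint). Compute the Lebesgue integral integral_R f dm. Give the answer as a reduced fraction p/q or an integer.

For a simple function f = sum_i c_i * 1_{A_i} with disjoint A_i,
  integral f dm = sum_i c_i * m(A_i).
Lengths of the A_i:
  m(A_1) = 7/2 - 1/2 = 3.
  m(A_2) = 15/2 - 5 = 5/2.
  m(A_3) = 12 - 19/2 = 5/2.
  m(A_4) = 15 - 13 = 2.
Contributions c_i * m(A_i):
  (4) * (3) = 12.
  (2) * (5/2) = 5.
  (2) * (5/2) = 5.
  (3) * (2) = 6.
Total: 12 + 5 + 5 + 6 = 28.

28


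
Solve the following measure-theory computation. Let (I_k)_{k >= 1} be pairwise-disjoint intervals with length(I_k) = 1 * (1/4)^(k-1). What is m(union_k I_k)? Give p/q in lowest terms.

By countable additivity of the Lebesgue measure on pairwise disjoint measurable sets,
  m(union_{k >= 1} I_k) = sum_{k >= 1} m(I_k) = sum_{k >= 1} a * r^(k-1),
  with a = 1 and r = 1/4.
Since 0 < r = 1/4 < 1, the geometric series converges:
  sum_{k >= 1} a * r^(k-1) = a / (1 - r).
  = 1 / (1 - 1/4)
  = 1 / (3/4)
  = 4/3.

4/3


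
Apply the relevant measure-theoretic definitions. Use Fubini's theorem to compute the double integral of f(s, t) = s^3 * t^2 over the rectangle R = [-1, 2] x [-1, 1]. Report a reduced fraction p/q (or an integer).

f(s, t) is a tensor product of a function of s and a function of t, and both factors are bounded continuous (hence Lebesgue integrable) on the rectangle, so Fubini's theorem applies:
  integral_R f d(m x m) = (integral_a1^b1 s^3 ds) * (integral_a2^b2 t^2 dt).
Inner integral in s: integral_{-1}^{2} s^3 ds = (2^4 - (-1)^4)/4
  = 15/4.
Inner integral in t: integral_{-1}^{1} t^2 dt = (1^3 - (-1)^3)/3
  = 2/3.
Product: (15/4) * (2/3) = 5/2.

5/2


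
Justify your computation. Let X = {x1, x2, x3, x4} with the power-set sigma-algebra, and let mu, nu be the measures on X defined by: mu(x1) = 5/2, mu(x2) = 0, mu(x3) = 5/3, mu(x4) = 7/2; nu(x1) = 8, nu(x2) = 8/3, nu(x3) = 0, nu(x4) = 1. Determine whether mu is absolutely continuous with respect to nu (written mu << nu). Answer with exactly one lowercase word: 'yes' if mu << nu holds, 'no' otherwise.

mu << nu means: every nu-null measurable set is also mu-null; equivalently, for every atom x, if nu({x}) = 0 then mu({x}) = 0.
Checking each atom:
  x1: nu = 8 > 0 -> no constraint.
  x2: nu = 8/3 > 0 -> no constraint.
  x3: nu = 0, mu = 5/3 > 0 -> violates mu << nu.
  x4: nu = 1 > 0 -> no constraint.
The atom(s) x3 violate the condition (nu = 0 but mu > 0). Therefore mu is NOT absolutely continuous w.r.t. nu.

no


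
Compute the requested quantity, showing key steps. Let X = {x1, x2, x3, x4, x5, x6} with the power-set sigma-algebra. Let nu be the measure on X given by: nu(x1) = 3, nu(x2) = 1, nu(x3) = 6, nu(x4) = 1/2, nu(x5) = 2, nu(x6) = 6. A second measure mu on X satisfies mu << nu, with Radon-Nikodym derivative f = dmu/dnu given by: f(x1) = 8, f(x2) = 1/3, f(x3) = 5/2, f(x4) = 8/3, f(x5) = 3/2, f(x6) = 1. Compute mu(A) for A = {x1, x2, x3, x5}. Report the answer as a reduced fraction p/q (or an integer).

By the defining property of the Radon-Nikodym derivative, for every measurable set A,
  mu(A) = integral_A f dnu.
Since nu is a discrete measure concentrated on the atoms of X, the integral over A reduces to the sum
  mu(A) = sum_{x in A} f(x) * nu({x}).
Computing each term:
  x1: f(x1) * nu(x1) = 8 * 3 = 24.
  x2: f(x2) * nu(x2) = 1/3 * 1 = 1/3.
  x3: f(x3) * nu(x3) = 5/2 * 6 = 15.
  x5: f(x5) * nu(x5) = 3/2 * 2 = 3.
Summing: mu(A) = 24 + 1/3 + 15 + 3 = 127/3.

127/3


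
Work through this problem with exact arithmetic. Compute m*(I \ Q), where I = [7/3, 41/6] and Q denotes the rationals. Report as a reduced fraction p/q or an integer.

The interval I = [7/3, 41/6] has m(I) = 41/6 - 7/3 = 9/2 (endpoints are measure-zero, so open/closed/half-open agree). Write I = (I cap Q) u (I \ Q). The rationals in I are countable, so m*(I cap Q) = 0 (cover each rational by intervals whose total length is arbitrarily small). By countable subadditivity m*(I) <= m*(I cap Q) + m*(I \ Q), hence m*(I \ Q) >= m(I) = 9/2. The reverse inequality m*(I \ Q) <= m*(I) = 9/2 is trivial since (I \ Q) is a subset of I. Therefore m*(I \ Q) = 9/2.

9/2


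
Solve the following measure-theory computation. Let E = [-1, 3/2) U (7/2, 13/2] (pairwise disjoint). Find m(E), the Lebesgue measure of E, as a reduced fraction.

For pairwise disjoint intervals, m(union_i I_i) = sum_i m(I_i),
and m is invariant under swapping open/closed endpoints (single points have measure 0).
So m(E) = sum_i (b_i - a_i).
  I_1 has length 3/2 - (-1) = 5/2.
  I_2 has length 13/2 - 7/2 = 3.
Summing:
  m(E) = 5/2 + 3 = 11/2.

11/2


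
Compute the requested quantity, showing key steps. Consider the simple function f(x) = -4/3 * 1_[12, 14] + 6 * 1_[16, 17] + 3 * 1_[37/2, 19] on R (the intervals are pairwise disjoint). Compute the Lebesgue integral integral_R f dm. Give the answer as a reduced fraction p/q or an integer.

For a simple function f = sum_i c_i * 1_{A_i} with disjoint A_i,
  integral f dm = sum_i c_i * m(A_i).
Lengths of the A_i:
  m(A_1) = 14 - 12 = 2.
  m(A_2) = 17 - 16 = 1.
  m(A_3) = 19 - 37/2 = 1/2.
Contributions c_i * m(A_i):
  (-4/3) * (2) = -8/3.
  (6) * (1) = 6.
  (3) * (1/2) = 3/2.
Total: -8/3 + 6 + 3/2 = 29/6.

29/6


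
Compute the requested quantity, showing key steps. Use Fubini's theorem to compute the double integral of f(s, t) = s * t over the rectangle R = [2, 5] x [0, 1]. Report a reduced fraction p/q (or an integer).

f(s, t) is a tensor product of a function of s and a function of t, and both factors are bounded continuous (hence Lebesgue integrable) on the rectangle, so Fubini's theorem applies:
  integral_R f d(m x m) = (integral_a1^b1 s ds) * (integral_a2^b2 t dt).
Inner integral in s: integral_{2}^{5} s ds = (5^2 - 2^2)/2
  = 21/2.
Inner integral in t: integral_{0}^{1} t dt = (1^2 - 0^2)/2
  = 1/2.
Product: (21/2) * (1/2) = 21/4.

21/4


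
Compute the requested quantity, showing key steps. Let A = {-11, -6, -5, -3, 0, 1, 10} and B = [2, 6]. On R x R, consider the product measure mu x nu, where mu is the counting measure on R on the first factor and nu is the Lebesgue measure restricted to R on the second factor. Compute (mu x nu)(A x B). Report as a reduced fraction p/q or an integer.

For a measurable rectangle A x B, the product measure satisfies
  (mu x nu)(A x B) = mu(A) * nu(B).
  mu(A) = 7.
  nu(B) = 4.
  (mu x nu)(A x B) = 7 * 4 = 28.

28


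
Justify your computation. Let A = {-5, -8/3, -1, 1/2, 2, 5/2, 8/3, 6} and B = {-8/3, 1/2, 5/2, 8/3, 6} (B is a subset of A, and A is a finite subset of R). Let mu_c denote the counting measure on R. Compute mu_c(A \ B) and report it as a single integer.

Counting measure assigns mu_c(E) = |E| (number of elements) when E is finite. For B subset A, A \ B is the set of elements of A not in B, so |A \ B| = |A| - |B|.
|A| = 8, |B| = 5, so mu_c(A \ B) = 8 - 5 = 3.

3


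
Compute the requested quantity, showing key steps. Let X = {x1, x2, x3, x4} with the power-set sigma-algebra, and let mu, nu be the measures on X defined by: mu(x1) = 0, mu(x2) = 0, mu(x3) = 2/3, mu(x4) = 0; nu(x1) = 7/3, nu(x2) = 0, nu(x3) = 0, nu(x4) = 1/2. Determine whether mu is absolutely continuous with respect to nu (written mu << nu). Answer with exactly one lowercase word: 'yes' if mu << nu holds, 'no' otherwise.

mu << nu means: every nu-null measurable set is also mu-null; equivalently, for every atom x, if nu({x}) = 0 then mu({x}) = 0.
Checking each atom:
  x1: nu = 7/3 > 0 -> no constraint.
  x2: nu = 0, mu = 0 -> consistent with mu << nu.
  x3: nu = 0, mu = 2/3 > 0 -> violates mu << nu.
  x4: nu = 1/2 > 0 -> no constraint.
The atom(s) x3 violate the condition (nu = 0 but mu > 0). Therefore mu is NOT absolutely continuous w.r.t. nu.

no


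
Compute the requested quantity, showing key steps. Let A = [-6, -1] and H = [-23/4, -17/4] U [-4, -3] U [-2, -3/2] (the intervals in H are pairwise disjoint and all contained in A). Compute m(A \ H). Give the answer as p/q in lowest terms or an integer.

The ambient interval has length m(A) = -1 - (-6) = 5.
Since the holes are disjoint and sit inside A, by finite additivity
  m(H) = sum_i (b_i - a_i), and m(A \ H) = m(A) - m(H).
Computing the hole measures:
  m(H_1) = -17/4 - (-23/4) = 3/2.
  m(H_2) = -3 - (-4) = 1.
  m(H_3) = -3/2 - (-2) = 1/2.
Summed: m(H) = 3/2 + 1 + 1/2 = 3.
So m(A \ H) = 5 - 3 = 2.

2


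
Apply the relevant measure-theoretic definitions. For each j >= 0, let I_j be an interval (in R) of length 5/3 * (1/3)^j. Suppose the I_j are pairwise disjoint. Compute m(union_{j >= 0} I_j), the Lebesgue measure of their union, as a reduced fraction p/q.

By countable additivity of the Lebesgue measure on pairwise disjoint measurable sets,
  m(union_{j >= 0} I_j) = sum_{j >= 0} m(I_j) = sum_{j >= 0} a * r^j,
  with a = 5/3 and r = 1/3.
Since 0 < r = 1/3 < 1, the geometric series converges:
  sum_{j >= 0} a * r^j = a / (1 - r).
  = 5/3 / (1 - 1/3)
  = 5/3 / (2/3)
  = 5/2.

5/2


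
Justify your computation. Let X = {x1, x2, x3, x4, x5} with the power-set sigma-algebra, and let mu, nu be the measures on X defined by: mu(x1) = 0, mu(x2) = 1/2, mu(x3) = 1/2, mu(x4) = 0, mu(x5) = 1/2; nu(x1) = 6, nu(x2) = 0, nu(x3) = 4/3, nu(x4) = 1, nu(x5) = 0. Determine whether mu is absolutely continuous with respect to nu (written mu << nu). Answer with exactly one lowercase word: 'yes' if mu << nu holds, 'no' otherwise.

mu << nu means: every nu-null measurable set is also mu-null; equivalently, for every atom x, if nu({x}) = 0 then mu({x}) = 0.
Checking each atom:
  x1: nu = 6 > 0 -> no constraint.
  x2: nu = 0, mu = 1/2 > 0 -> violates mu << nu.
  x3: nu = 4/3 > 0 -> no constraint.
  x4: nu = 1 > 0 -> no constraint.
  x5: nu = 0, mu = 1/2 > 0 -> violates mu << nu.
The atom(s) x2, x5 violate the condition (nu = 0 but mu > 0). Therefore mu is NOT absolutely continuous w.r.t. nu.

no


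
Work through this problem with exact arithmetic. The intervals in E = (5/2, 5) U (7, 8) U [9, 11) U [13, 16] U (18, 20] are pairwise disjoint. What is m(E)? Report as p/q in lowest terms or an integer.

For pairwise disjoint intervals, m(union_i I_i) = sum_i m(I_i),
and m is invariant under swapping open/closed endpoints (single points have measure 0).
So m(E) = sum_i (b_i - a_i).
  I_1 has length 5 - 5/2 = 5/2.
  I_2 has length 8 - 7 = 1.
  I_3 has length 11 - 9 = 2.
  I_4 has length 16 - 13 = 3.
  I_5 has length 20 - 18 = 2.
Summing:
  m(E) = 5/2 + 1 + 2 + 3 + 2 = 21/2.

21/2


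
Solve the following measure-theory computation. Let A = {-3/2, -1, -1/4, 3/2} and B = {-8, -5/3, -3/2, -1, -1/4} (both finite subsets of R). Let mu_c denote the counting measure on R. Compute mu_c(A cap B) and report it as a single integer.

Counting measure on a finite set equals cardinality. mu_c(A cap B) = |A cap B| (elements appearing in both).
Enumerating the elements of A that also lie in B gives 3 element(s).
So mu_c(A cap B) = 3.

3


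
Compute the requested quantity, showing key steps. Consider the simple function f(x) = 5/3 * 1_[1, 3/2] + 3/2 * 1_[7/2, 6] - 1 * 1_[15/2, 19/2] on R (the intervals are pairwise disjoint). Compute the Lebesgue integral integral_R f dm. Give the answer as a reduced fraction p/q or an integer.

For a simple function f = sum_i c_i * 1_{A_i} with disjoint A_i,
  integral f dm = sum_i c_i * m(A_i).
Lengths of the A_i:
  m(A_1) = 3/2 - 1 = 1/2.
  m(A_2) = 6 - 7/2 = 5/2.
  m(A_3) = 19/2 - 15/2 = 2.
Contributions c_i * m(A_i):
  (5/3) * (1/2) = 5/6.
  (3/2) * (5/2) = 15/4.
  (-1) * (2) = -2.
Total: 5/6 + 15/4 - 2 = 31/12.

31/12


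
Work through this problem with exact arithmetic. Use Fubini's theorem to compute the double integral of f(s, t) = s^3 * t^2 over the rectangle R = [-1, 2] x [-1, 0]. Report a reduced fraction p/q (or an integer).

f(s, t) is a tensor product of a function of s and a function of t, and both factors are bounded continuous (hence Lebesgue integrable) on the rectangle, so Fubini's theorem applies:
  integral_R f d(m x m) = (integral_a1^b1 s^3 ds) * (integral_a2^b2 t^2 dt).
Inner integral in s: integral_{-1}^{2} s^3 ds = (2^4 - (-1)^4)/4
  = 15/4.
Inner integral in t: integral_{-1}^{0} t^2 dt = (0^3 - (-1)^3)/3
  = 1/3.
Product: (15/4) * (1/3) = 5/4.

5/4


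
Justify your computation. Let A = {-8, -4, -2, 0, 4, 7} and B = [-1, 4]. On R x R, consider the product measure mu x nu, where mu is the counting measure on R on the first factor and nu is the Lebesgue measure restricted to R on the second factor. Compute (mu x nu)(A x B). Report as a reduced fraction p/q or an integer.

For a measurable rectangle A x B, the product measure satisfies
  (mu x nu)(A x B) = mu(A) * nu(B).
  mu(A) = 6.
  nu(B) = 5.
  (mu x nu)(A x B) = 6 * 5 = 30.

30


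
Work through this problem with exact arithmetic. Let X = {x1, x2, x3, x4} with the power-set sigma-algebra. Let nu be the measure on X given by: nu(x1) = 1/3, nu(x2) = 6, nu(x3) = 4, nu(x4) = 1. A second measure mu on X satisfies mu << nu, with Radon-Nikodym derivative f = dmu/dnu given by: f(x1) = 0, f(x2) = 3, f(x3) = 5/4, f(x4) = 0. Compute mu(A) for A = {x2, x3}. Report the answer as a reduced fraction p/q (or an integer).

By the defining property of the Radon-Nikodym derivative, for every measurable set A,
  mu(A) = integral_A f dnu.
Since nu is a discrete measure concentrated on the atoms of X, the integral over A reduces to the sum
  mu(A) = sum_{x in A} f(x) * nu({x}).
Computing each term:
  x2: f(x2) * nu(x2) = 3 * 6 = 18.
  x3: f(x3) * nu(x3) = 5/4 * 4 = 5.
Summing: mu(A) = 18 + 5 = 23.

23


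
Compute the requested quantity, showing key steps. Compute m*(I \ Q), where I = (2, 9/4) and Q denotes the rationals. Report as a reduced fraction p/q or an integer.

The interval I = (2, 9/4) has m(I) = 9/4 - 2 = 1/4 (endpoints are measure-zero, so open/closed/half-open agree). Write I = (I cap Q) u (I \ Q). The rationals in I are countable, so m*(I cap Q) = 0 (cover each rational by intervals whose total length is arbitrarily small). By countable subadditivity m*(I) <= m*(I cap Q) + m*(I \ Q), hence m*(I \ Q) >= m(I) = 1/4. The reverse inequality m*(I \ Q) <= m*(I) = 1/4 is trivial since (I \ Q) is a subset of I. Therefore m*(I \ Q) = 1/4.

1/4


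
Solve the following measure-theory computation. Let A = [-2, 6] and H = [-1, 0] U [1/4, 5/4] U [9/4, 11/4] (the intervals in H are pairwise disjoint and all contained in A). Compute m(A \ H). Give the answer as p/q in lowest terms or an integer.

The ambient interval has length m(A) = 6 - (-2) = 8.
Since the holes are disjoint and sit inside A, by finite additivity
  m(H) = sum_i (b_i - a_i), and m(A \ H) = m(A) - m(H).
Computing the hole measures:
  m(H_1) = 0 - (-1) = 1.
  m(H_2) = 5/4 - 1/4 = 1.
  m(H_3) = 11/4 - 9/4 = 1/2.
Summed: m(H) = 1 + 1 + 1/2 = 5/2.
So m(A \ H) = 8 - 5/2 = 11/2.

11/2


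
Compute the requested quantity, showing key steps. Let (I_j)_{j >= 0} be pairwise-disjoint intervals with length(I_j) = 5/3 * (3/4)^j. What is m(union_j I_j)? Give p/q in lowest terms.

By countable additivity of the Lebesgue measure on pairwise disjoint measurable sets,
  m(union_{j >= 0} I_j) = sum_{j >= 0} m(I_j) = sum_{j >= 0} a * r^j,
  with a = 5/3 and r = 3/4.
Since 0 < r = 3/4 < 1, the geometric series converges:
  sum_{j >= 0} a * r^j = a / (1 - r).
  = 5/3 / (1 - 3/4)
  = 5/3 / (1/4)
  = 20/3.

20/3


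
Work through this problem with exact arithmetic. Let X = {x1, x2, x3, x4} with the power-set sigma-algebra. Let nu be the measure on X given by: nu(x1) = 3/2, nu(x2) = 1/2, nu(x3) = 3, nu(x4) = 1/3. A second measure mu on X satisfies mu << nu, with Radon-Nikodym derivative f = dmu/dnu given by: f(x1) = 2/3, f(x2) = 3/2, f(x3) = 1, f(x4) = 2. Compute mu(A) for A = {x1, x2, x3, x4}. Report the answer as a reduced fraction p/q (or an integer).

By the defining property of the Radon-Nikodym derivative, for every measurable set A,
  mu(A) = integral_A f dnu.
Since nu is a discrete measure concentrated on the atoms of X, the integral over A reduces to the sum
  mu(A) = sum_{x in A} f(x) * nu({x}).
Computing each term:
  x1: f(x1) * nu(x1) = 2/3 * 3/2 = 1.
  x2: f(x2) * nu(x2) = 3/2 * 1/2 = 3/4.
  x3: f(x3) * nu(x3) = 1 * 3 = 3.
  x4: f(x4) * nu(x4) = 2 * 1/3 = 2/3.
Summing: mu(A) = 1 + 3/4 + 3 + 2/3 = 65/12.

65/12


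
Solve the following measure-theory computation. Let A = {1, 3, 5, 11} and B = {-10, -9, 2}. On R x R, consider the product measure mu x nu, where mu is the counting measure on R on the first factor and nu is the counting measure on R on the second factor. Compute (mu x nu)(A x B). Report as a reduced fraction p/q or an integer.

For a measurable rectangle A x B, the product measure satisfies
  (mu x nu)(A x B) = mu(A) * nu(B).
  mu(A) = 4.
  nu(B) = 3.
  (mu x nu)(A x B) = 4 * 3 = 12.

12


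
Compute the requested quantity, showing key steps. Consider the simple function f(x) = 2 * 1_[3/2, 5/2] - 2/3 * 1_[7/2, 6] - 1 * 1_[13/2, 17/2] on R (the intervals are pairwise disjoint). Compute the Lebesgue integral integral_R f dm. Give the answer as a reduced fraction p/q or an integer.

For a simple function f = sum_i c_i * 1_{A_i} with disjoint A_i,
  integral f dm = sum_i c_i * m(A_i).
Lengths of the A_i:
  m(A_1) = 5/2 - 3/2 = 1.
  m(A_2) = 6 - 7/2 = 5/2.
  m(A_3) = 17/2 - 13/2 = 2.
Contributions c_i * m(A_i):
  (2) * (1) = 2.
  (-2/3) * (5/2) = -5/3.
  (-1) * (2) = -2.
Total: 2 - 5/3 - 2 = -5/3.

-5/3


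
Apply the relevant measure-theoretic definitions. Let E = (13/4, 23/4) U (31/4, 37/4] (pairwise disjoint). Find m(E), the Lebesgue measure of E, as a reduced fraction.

For pairwise disjoint intervals, m(union_i I_i) = sum_i m(I_i),
and m is invariant under swapping open/closed endpoints (single points have measure 0).
So m(E) = sum_i (b_i - a_i).
  I_1 has length 23/4 - 13/4 = 5/2.
  I_2 has length 37/4 - 31/4 = 3/2.
Summing:
  m(E) = 5/2 + 3/2 = 4.

4


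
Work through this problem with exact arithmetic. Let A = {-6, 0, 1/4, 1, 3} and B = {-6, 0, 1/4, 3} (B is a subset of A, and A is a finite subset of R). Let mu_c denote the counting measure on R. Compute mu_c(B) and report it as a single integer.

Counting measure assigns mu_c(E) = |E| (number of elements) when E is finite.
B has 4 element(s), so mu_c(B) = 4.

4


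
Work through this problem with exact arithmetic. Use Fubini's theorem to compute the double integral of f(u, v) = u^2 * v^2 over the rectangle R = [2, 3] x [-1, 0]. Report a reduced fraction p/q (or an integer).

f(u, v) is a tensor product of a function of u and a function of v, and both factors are bounded continuous (hence Lebesgue integrable) on the rectangle, so Fubini's theorem applies:
  integral_R f d(m x m) = (integral_a1^b1 u^2 du) * (integral_a2^b2 v^2 dv).
Inner integral in u: integral_{2}^{3} u^2 du = (3^3 - 2^3)/3
  = 19/3.
Inner integral in v: integral_{-1}^{0} v^2 dv = (0^3 - (-1)^3)/3
  = 1/3.
Product: (19/3) * (1/3) = 19/9.

19/9


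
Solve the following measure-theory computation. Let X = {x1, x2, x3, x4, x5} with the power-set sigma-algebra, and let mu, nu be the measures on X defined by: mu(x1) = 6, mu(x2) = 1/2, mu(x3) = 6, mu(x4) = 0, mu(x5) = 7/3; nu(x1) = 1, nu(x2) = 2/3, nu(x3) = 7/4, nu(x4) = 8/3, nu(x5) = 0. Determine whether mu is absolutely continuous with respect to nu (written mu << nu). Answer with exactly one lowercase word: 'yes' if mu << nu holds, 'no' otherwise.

mu << nu means: every nu-null measurable set is also mu-null; equivalently, for every atom x, if nu({x}) = 0 then mu({x}) = 0.
Checking each atom:
  x1: nu = 1 > 0 -> no constraint.
  x2: nu = 2/3 > 0 -> no constraint.
  x3: nu = 7/4 > 0 -> no constraint.
  x4: nu = 8/3 > 0 -> no constraint.
  x5: nu = 0, mu = 7/3 > 0 -> violates mu << nu.
The atom(s) x5 violate the condition (nu = 0 but mu > 0). Therefore mu is NOT absolutely continuous w.r.t. nu.

no


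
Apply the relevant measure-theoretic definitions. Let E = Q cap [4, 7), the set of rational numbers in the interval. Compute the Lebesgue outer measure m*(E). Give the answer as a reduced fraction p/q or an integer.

E = Q cap [4, 7) is a subset of Q, which is countable. Enumerate Q = {q_1, q_2, ...}; for any eps > 0, cover q_k by the open interval (q_k - eps/2^(k+1), q_k + eps/2^(k+1)), of length eps/2^k. The total cover length is sum_{k>=1} eps/2^k = eps. Hence m*(E) <= m*(Q) <= eps for every eps > 0, and since outer measure is non-negative, m*(E) = 0.

0


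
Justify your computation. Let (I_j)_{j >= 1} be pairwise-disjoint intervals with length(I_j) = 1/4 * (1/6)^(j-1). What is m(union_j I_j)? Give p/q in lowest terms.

By countable additivity of the Lebesgue measure on pairwise disjoint measurable sets,
  m(union_{j >= 1} I_j) = sum_{j >= 1} m(I_j) = sum_{j >= 1} a * r^(j-1),
  with a = 1/4 and r = 1/6.
Since 0 < r = 1/6 < 1, the geometric series converges:
  sum_{j >= 1} a * r^(j-1) = a / (1 - r).
  = 1/4 / (1 - 1/6)
  = 1/4 / (5/6)
  = 3/10.

3/10


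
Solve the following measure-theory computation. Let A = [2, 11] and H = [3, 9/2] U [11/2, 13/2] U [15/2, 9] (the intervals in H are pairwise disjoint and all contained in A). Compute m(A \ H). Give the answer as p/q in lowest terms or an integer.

The ambient interval has length m(A) = 11 - 2 = 9.
Since the holes are disjoint and sit inside A, by finite additivity
  m(H) = sum_i (b_i - a_i), and m(A \ H) = m(A) - m(H).
Computing the hole measures:
  m(H_1) = 9/2 - 3 = 3/2.
  m(H_2) = 13/2 - 11/2 = 1.
  m(H_3) = 9 - 15/2 = 3/2.
Summed: m(H) = 3/2 + 1 + 3/2 = 4.
So m(A \ H) = 9 - 4 = 5.

5


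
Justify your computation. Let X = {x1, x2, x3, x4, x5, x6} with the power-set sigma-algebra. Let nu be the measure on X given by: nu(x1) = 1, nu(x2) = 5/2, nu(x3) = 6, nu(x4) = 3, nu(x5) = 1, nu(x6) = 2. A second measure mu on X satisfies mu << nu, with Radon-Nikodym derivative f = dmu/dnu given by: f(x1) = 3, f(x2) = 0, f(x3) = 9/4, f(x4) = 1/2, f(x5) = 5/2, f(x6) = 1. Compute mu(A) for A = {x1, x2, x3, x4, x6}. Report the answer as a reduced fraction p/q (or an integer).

By the defining property of the Radon-Nikodym derivative, for every measurable set A,
  mu(A) = integral_A f dnu.
Since nu is a discrete measure concentrated on the atoms of X, the integral over A reduces to the sum
  mu(A) = sum_{x in A} f(x) * nu({x}).
Computing each term:
  x1: f(x1) * nu(x1) = 3 * 1 = 3.
  x2: f(x2) * nu(x2) = 0 * 5/2 = 0.
  x3: f(x3) * nu(x3) = 9/4 * 6 = 27/2.
  x4: f(x4) * nu(x4) = 1/2 * 3 = 3/2.
  x6: f(x6) * nu(x6) = 1 * 2 = 2.
Summing: mu(A) = 3 + 0 + 27/2 + 3/2 + 2 = 20.

20


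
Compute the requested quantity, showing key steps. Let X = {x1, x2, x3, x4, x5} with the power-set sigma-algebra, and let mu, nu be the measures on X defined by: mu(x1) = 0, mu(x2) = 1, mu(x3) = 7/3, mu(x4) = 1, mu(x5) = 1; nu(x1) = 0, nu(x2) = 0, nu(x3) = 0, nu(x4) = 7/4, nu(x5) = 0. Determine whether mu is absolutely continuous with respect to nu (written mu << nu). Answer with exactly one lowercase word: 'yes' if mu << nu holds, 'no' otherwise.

mu << nu means: every nu-null measurable set is also mu-null; equivalently, for every atom x, if nu({x}) = 0 then mu({x}) = 0.
Checking each atom:
  x1: nu = 0, mu = 0 -> consistent with mu << nu.
  x2: nu = 0, mu = 1 > 0 -> violates mu << nu.
  x3: nu = 0, mu = 7/3 > 0 -> violates mu << nu.
  x4: nu = 7/4 > 0 -> no constraint.
  x5: nu = 0, mu = 1 > 0 -> violates mu << nu.
The atom(s) x2, x3, x5 violate the condition (nu = 0 but mu > 0). Therefore mu is NOT absolutely continuous w.r.t. nu.

no


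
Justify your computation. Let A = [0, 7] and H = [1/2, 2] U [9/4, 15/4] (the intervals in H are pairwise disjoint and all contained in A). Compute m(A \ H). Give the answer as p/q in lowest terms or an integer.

The ambient interval has length m(A) = 7 - 0 = 7.
Since the holes are disjoint and sit inside A, by finite additivity
  m(H) = sum_i (b_i - a_i), and m(A \ H) = m(A) - m(H).
Computing the hole measures:
  m(H_1) = 2 - 1/2 = 3/2.
  m(H_2) = 15/4 - 9/4 = 3/2.
Summed: m(H) = 3/2 + 3/2 = 3.
So m(A \ H) = 7 - 3 = 4.

4


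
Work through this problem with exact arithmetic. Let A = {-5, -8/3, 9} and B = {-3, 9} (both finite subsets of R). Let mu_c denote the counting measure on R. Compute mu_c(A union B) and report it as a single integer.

Counting measure on a finite set equals cardinality. By inclusion-exclusion, |A union B| = |A| + |B| - |A cap B|.
|A| = 3, |B| = 2, |A cap B| = 1.
So mu_c(A union B) = 3 + 2 - 1 = 4.

4


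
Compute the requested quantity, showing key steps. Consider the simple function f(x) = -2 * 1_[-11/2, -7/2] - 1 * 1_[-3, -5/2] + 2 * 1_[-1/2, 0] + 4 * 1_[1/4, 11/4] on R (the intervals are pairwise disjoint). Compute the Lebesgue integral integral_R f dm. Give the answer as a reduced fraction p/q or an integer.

For a simple function f = sum_i c_i * 1_{A_i} with disjoint A_i,
  integral f dm = sum_i c_i * m(A_i).
Lengths of the A_i:
  m(A_1) = -7/2 - (-11/2) = 2.
  m(A_2) = -5/2 - (-3) = 1/2.
  m(A_3) = 0 - (-1/2) = 1/2.
  m(A_4) = 11/4 - 1/4 = 5/2.
Contributions c_i * m(A_i):
  (-2) * (2) = -4.
  (-1) * (1/2) = -1/2.
  (2) * (1/2) = 1.
  (4) * (5/2) = 10.
Total: -4 - 1/2 + 1 + 10 = 13/2.

13/2


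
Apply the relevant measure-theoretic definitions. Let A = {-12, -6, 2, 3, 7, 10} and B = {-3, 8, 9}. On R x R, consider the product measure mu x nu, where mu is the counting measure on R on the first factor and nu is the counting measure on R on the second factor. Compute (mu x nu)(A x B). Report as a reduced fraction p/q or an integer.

For a measurable rectangle A x B, the product measure satisfies
  (mu x nu)(A x B) = mu(A) * nu(B).
  mu(A) = 6.
  nu(B) = 3.
  (mu x nu)(A x B) = 6 * 3 = 18.

18


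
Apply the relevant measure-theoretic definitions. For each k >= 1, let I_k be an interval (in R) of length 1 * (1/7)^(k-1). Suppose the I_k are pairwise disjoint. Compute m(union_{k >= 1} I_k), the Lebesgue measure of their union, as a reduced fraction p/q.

By countable additivity of the Lebesgue measure on pairwise disjoint measurable sets,
  m(union_{k >= 1} I_k) = sum_{k >= 1} m(I_k) = sum_{k >= 1} a * r^(k-1),
  with a = 1 and r = 1/7.
Since 0 < r = 1/7 < 1, the geometric series converges:
  sum_{k >= 1} a * r^(k-1) = a / (1 - r).
  = 1 / (1 - 1/7)
  = 1 / (6/7)
  = 7/6.

7/6


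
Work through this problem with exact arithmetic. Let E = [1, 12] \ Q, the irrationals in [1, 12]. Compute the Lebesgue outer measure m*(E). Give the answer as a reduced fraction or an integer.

The interval I = [1, 12] has m(I) = 12 - 1 = 11 (endpoints are measure-zero, so open/closed/half-open agree). Write I = (I cap Q) u (I \ Q). The rationals in I are countable, so m*(I cap Q) = 0 (cover each rational by intervals whose total length is arbitrarily small). By countable subadditivity m*(I) <= m*(I cap Q) + m*(I \ Q), hence m*(I \ Q) >= m(I) = 11. The reverse inequality m*(I \ Q) <= m*(I) = 11 is trivial since (I \ Q) is a subset of I. Therefore m*(I \ Q) = 11.

11


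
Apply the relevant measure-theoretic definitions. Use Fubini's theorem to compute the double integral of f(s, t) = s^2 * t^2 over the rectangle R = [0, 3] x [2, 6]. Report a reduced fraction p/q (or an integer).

f(s, t) is a tensor product of a function of s and a function of t, and both factors are bounded continuous (hence Lebesgue integrable) on the rectangle, so Fubini's theorem applies:
  integral_R f d(m x m) = (integral_a1^b1 s^2 ds) * (integral_a2^b2 t^2 dt).
Inner integral in s: integral_{0}^{3} s^2 ds = (3^3 - 0^3)/3
  = 9.
Inner integral in t: integral_{2}^{6} t^2 dt = (6^3 - 2^3)/3
  = 208/3.
Product: (9) * (208/3) = 624.

624


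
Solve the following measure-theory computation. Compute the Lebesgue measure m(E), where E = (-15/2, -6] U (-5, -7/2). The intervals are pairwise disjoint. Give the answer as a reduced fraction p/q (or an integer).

For pairwise disjoint intervals, m(union_i I_i) = sum_i m(I_i),
and m is invariant under swapping open/closed endpoints (single points have measure 0).
So m(E) = sum_i (b_i - a_i).
  I_1 has length -6 - (-15/2) = 3/2.
  I_2 has length -7/2 - (-5) = 3/2.
Summing:
  m(E) = 3/2 + 3/2 = 3.

3


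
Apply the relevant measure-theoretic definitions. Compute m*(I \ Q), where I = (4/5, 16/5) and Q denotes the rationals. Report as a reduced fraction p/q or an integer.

The interval I = (4/5, 16/5) has m(I) = 16/5 - 4/5 = 12/5 (endpoints are measure-zero, so open/closed/half-open agree). Write I = (I cap Q) u (I \ Q). The rationals in I are countable, so m*(I cap Q) = 0 (cover each rational by intervals whose total length is arbitrarily small). By countable subadditivity m*(I) <= m*(I cap Q) + m*(I \ Q), hence m*(I \ Q) >= m(I) = 12/5. The reverse inequality m*(I \ Q) <= m*(I) = 12/5 is trivial since (I \ Q) is a subset of I. Therefore m*(I \ Q) = 12/5.

12/5


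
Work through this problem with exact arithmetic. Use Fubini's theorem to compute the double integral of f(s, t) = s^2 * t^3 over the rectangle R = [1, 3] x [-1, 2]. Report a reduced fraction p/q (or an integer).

f(s, t) is a tensor product of a function of s and a function of t, and both factors are bounded continuous (hence Lebesgue integrable) on the rectangle, so Fubini's theorem applies:
  integral_R f d(m x m) = (integral_a1^b1 s^2 ds) * (integral_a2^b2 t^3 dt).
Inner integral in s: integral_{1}^{3} s^2 ds = (3^3 - 1^3)/3
  = 26/3.
Inner integral in t: integral_{-1}^{2} t^3 dt = (2^4 - (-1)^4)/4
  = 15/4.
Product: (26/3) * (15/4) = 65/2.

65/2


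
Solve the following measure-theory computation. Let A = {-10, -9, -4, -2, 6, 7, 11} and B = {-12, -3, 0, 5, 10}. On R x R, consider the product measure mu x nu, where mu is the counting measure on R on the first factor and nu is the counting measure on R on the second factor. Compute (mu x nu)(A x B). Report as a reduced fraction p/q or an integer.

For a measurable rectangle A x B, the product measure satisfies
  (mu x nu)(A x B) = mu(A) * nu(B).
  mu(A) = 7.
  nu(B) = 5.
  (mu x nu)(A x B) = 7 * 5 = 35.

35


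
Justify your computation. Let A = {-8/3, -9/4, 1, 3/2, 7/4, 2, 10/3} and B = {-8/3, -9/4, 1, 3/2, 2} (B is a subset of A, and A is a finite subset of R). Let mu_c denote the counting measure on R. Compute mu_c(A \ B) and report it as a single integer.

Counting measure assigns mu_c(E) = |E| (number of elements) when E is finite. For B subset A, A \ B is the set of elements of A not in B, so |A \ B| = |A| - |B|.
|A| = 7, |B| = 5, so mu_c(A \ B) = 7 - 5 = 2.

2


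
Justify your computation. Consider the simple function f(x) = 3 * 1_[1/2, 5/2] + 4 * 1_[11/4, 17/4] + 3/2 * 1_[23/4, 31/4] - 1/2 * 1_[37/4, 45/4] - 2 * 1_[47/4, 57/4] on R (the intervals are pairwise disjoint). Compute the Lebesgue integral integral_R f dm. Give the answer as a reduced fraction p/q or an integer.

For a simple function f = sum_i c_i * 1_{A_i} with disjoint A_i,
  integral f dm = sum_i c_i * m(A_i).
Lengths of the A_i:
  m(A_1) = 5/2 - 1/2 = 2.
  m(A_2) = 17/4 - 11/4 = 3/2.
  m(A_3) = 31/4 - 23/4 = 2.
  m(A_4) = 45/4 - 37/4 = 2.
  m(A_5) = 57/4 - 47/4 = 5/2.
Contributions c_i * m(A_i):
  (3) * (2) = 6.
  (4) * (3/2) = 6.
  (3/2) * (2) = 3.
  (-1/2) * (2) = -1.
  (-2) * (5/2) = -5.
Total: 6 + 6 + 3 - 1 - 5 = 9.

9


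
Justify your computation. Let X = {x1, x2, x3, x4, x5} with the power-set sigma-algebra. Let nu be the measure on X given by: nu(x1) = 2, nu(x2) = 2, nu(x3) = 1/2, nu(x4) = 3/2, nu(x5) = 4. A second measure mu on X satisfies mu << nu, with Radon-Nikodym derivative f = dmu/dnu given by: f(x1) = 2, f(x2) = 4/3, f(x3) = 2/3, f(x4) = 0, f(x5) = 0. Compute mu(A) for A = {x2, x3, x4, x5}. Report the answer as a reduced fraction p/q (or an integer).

By the defining property of the Radon-Nikodym derivative, for every measurable set A,
  mu(A) = integral_A f dnu.
Since nu is a discrete measure concentrated on the atoms of X, the integral over A reduces to the sum
  mu(A) = sum_{x in A} f(x) * nu({x}).
Computing each term:
  x2: f(x2) * nu(x2) = 4/3 * 2 = 8/3.
  x3: f(x3) * nu(x3) = 2/3 * 1/2 = 1/3.
  x4: f(x4) * nu(x4) = 0 * 3/2 = 0.
  x5: f(x5) * nu(x5) = 0 * 4 = 0.
Summing: mu(A) = 8/3 + 1/3 + 0 + 0 = 3.

3


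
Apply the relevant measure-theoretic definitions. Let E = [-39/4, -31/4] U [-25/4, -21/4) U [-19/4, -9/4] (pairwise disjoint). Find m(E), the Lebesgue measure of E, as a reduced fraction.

For pairwise disjoint intervals, m(union_i I_i) = sum_i m(I_i),
and m is invariant under swapping open/closed endpoints (single points have measure 0).
So m(E) = sum_i (b_i - a_i).
  I_1 has length -31/4 - (-39/4) = 2.
  I_2 has length -21/4 - (-25/4) = 1.
  I_3 has length -9/4 - (-19/4) = 5/2.
Summing:
  m(E) = 2 + 1 + 5/2 = 11/2.

11/2


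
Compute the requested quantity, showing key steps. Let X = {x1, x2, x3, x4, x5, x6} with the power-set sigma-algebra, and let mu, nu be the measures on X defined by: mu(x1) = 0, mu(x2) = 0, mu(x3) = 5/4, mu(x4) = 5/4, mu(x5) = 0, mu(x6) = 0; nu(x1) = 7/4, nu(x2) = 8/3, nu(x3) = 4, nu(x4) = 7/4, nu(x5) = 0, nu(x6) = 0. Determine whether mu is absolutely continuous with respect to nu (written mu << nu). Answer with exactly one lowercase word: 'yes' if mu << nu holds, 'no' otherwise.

mu << nu means: every nu-null measurable set is also mu-null; equivalently, for every atom x, if nu({x}) = 0 then mu({x}) = 0.
Checking each atom:
  x1: nu = 7/4 > 0 -> no constraint.
  x2: nu = 8/3 > 0 -> no constraint.
  x3: nu = 4 > 0 -> no constraint.
  x4: nu = 7/4 > 0 -> no constraint.
  x5: nu = 0, mu = 0 -> consistent with mu << nu.
  x6: nu = 0, mu = 0 -> consistent with mu << nu.
No atom violates the condition. Therefore mu << nu.

yes


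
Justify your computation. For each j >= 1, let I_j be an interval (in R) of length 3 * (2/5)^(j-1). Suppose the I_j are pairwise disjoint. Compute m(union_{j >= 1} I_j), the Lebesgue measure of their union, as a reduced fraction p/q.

By countable additivity of the Lebesgue measure on pairwise disjoint measurable sets,
  m(union_{j >= 1} I_j) = sum_{j >= 1} m(I_j) = sum_{j >= 1} a * r^(j-1),
  with a = 3 and r = 2/5.
Since 0 < r = 2/5 < 1, the geometric series converges:
  sum_{j >= 1} a * r^(j-1) = a / (1 - r).
  = 3 / (1 - 2/5)
  = 3 / (3/5)
  = 5.

5


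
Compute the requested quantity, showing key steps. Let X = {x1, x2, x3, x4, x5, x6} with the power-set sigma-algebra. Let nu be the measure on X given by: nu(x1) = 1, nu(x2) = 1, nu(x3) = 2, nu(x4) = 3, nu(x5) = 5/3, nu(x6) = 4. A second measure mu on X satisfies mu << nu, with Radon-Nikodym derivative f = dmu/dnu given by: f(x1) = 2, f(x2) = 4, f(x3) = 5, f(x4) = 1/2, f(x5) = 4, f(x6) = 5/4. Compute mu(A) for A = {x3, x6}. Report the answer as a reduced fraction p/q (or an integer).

By the defining property of the Radon-Nikodym derivative, for every measurable set A,
  mu(A) = integral_A f dnu.
Since nu is a discrete measure concentrated on the atoms of X, the integral over A reduces to the sum
  mu(A) = sum_{x in A} f(x) * nu({x}).
Computing each term:
  x3: f(x3) * nu(x3) = 5 * 2 = 10.
  x6: f(x6) * nu(x6) = 5/4 * 4 = 5.
Summing: mu(A) = 10 + 5 = 15.

15


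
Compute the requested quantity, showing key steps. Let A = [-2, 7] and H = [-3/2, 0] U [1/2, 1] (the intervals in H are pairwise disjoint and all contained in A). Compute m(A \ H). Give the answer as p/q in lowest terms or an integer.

The ambient interval has length m(A) = 7 - (-2) = 9.
Since the holes are disjoint and sit inside A, by finite additivity
  m(H) = sum_i (b_i - a_i), and m(A \ H) = m(A) - m(H).
Computing the hole measures:
  m(H_1) = 0 - (-3/2) = 3/2.
  m(H_2) = 1 - 1/2 = 1/2.
Summed: m(H) = 3/2 + 1/2 = 2.
So m(A \ H) = 9 - 2 = 7.

7


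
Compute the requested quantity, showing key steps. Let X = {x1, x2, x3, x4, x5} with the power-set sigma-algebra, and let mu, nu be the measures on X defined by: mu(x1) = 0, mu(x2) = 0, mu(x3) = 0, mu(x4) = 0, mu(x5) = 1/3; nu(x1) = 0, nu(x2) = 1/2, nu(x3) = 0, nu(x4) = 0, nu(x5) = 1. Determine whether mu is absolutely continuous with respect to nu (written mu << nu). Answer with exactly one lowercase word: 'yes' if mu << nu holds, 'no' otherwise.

mu << nu means: every nu-null measurable set is also mu-null; equivalently, for every atom x, if nu({x}) = 0 then mu({x}) = 0.
Checking each atom:
  x1: nu = 0, mu = 0 -> consistent with mu << nu.
  x2: nu = 1/2 > 0 -> no constraint.
  x3: nu = 0, mu = 0 -> consistent with mu << nu.
  x4: nu = 0, mu = 0 -> consistent with mu << nu.
  x5: nu = 1 > 0 -> no constraint.
No atom violates the condition. Therefore mu << nu.

yes


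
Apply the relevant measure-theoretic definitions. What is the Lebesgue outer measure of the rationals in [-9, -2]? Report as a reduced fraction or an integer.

Q cap [-9, -2] is countable; list its elements as q_1, q_2, ... . Fix eps > 0 and cover the k-th point by an interval of length eps * 2^(-k). The cover has total length eps * sum_{k>=1} 2^(-k) = eps, so by definition of outer measure m*(Q cap [-9, -2]) <= eps. Since eps was arbitrary and m* >= 0, the outer measure is 0.

0


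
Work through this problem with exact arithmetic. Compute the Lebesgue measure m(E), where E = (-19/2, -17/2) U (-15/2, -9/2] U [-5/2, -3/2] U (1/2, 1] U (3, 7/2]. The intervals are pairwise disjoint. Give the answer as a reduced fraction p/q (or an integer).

For pairwise disjoint intervals, m(union_i I_i) = sum_i m(I_i),
and m is invariant under swapping open/closed endpoints (single points have measure 0).
So m(E) = sum_i (b_i - a_i).
  I_1 has length -17/2 - (-19/2) = 1.
  I_2 has length -9/2 - (-15/2) = 3.
  I_3 has length -3/2 - (-5/2) = 1.
  I_4 has length 1 - 1/2 = 1/2.
  I_5 has length 7/2 - 3 = 1/2.
Summing:
  m(E) = 1 + 3 + 1 + 1/2 + 1/2 = 6.

6


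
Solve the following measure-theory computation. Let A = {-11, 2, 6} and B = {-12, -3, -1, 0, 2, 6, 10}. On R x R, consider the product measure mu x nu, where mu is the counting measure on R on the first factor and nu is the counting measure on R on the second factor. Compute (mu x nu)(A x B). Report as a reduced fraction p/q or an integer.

For a measurable rectangle A x B, the product measure satisfies
  (mu x nu)(A x B) = mu(A) * nu(B).
  mu(A) = 3.
  nu(B) = 7.
  (mu x nu)(A x B) = 3 * 7 = 21.

21


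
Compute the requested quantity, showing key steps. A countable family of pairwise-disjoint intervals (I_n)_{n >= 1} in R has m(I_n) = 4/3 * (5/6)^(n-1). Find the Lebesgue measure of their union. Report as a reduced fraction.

By countable additivity of the Lebesgue measure on pairwise disjoint measurable sets,
  m(union_{n >= 1} I_n) = sum_{n >= 1} m(I_n) = sum_{n >= 1} a * r^(n-1),
  with a = 4/3 and r = 5/6.
Since 0 < r = 5/6 < 1, the geometric series converges:
  sum_{n >= 1} a * r^(n-1) = a / (1 - r).
  = 4/3 / (1 - 5/6)
  = 4/3 / (1/6)
  = 8.

8
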